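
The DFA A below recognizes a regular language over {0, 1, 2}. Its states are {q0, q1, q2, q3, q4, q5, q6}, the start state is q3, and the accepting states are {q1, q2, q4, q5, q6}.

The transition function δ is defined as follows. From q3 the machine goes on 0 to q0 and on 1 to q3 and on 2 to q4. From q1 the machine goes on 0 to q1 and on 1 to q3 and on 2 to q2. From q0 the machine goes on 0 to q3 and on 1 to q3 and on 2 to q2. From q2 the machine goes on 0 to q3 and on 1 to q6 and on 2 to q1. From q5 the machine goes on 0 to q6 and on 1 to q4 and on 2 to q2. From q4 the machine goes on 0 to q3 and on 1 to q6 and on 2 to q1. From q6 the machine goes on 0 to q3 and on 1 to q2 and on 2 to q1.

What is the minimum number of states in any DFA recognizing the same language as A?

Reachable states from the start: {q0,q1,q2,q3,q4,q6}. Unreachable: {q5} — drop them.
Initial partition by acceptance: {q1,q2,q4,q6} | {q0,q3}.
Split {q1,q2,q4,q6} by δ(·,0) → {q2,q4,q6} and {q1}.
The partition is now stable with 3 blocks: {q2,q4,q6} | {q0,q3} | {q1}.

3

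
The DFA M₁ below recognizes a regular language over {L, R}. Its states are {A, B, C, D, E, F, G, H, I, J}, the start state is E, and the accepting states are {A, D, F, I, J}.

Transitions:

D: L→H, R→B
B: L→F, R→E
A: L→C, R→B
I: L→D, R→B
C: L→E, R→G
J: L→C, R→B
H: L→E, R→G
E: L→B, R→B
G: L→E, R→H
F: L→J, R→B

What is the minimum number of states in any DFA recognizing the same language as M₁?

5

Reachable states from the start: {B,C,E,F,G,H,J}. Unreachable: {A,D,I} — drop them.
Start with accepting vs non-accepting: {F,J} | {B,C,E,G,H}.
Refine {F,J} on symbol L: members go to different blocks, giving {F} and {J}.
On input L, block {B,C,E,G,H} splits into {C,E,G,H} and {B}.
Split {C,E,G,H} by δ(·,L) → {C,G,H} and {E}.
Stable partition: {F} | {C,G,H} | {J} | {B} | {E} — 5 equivalence classes.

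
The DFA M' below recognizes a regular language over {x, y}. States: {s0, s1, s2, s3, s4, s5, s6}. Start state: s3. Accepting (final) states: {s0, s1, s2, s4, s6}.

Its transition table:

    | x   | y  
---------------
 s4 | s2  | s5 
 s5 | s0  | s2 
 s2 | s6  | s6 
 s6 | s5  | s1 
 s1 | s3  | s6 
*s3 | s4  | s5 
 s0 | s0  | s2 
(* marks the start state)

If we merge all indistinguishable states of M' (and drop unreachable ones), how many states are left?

Every state is reachable, so we keep all 7.
Initial partition by acceptance: {s0,s1,s2,s4,s6} | {s3,s5}.
Split {s0,s1,s2,s4,s6} by δ(·,x) → {s0,s2,s4} and {s1,s6}.
Refine {s0,s2,s4} on symbol x: members go to different blocks, giving {s0,s4} and {s2}.
Split {s0,s4} by δ(·,x) → {s0} and {s4}.
On input x, block {s3,s5} splits into {s3} and {s5}.
Split {s1,s6} by δ(·,x) → {s1} and {s6}.
The partition is now stable with 7 blocks: {s0} | {s3} | {s1} | {s2} | {s4} | {s5} | {s6}.

7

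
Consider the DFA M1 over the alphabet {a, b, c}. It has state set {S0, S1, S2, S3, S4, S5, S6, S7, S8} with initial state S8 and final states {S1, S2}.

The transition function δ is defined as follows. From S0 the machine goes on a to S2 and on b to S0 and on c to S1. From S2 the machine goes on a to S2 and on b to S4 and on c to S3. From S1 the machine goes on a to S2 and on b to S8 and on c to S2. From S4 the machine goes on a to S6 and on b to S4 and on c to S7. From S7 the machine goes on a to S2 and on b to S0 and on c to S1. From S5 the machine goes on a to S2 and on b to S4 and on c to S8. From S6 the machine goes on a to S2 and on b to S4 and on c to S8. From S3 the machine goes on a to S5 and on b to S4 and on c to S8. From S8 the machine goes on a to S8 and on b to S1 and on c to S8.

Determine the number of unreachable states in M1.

0

Every one of the 9 states is reachable from S8.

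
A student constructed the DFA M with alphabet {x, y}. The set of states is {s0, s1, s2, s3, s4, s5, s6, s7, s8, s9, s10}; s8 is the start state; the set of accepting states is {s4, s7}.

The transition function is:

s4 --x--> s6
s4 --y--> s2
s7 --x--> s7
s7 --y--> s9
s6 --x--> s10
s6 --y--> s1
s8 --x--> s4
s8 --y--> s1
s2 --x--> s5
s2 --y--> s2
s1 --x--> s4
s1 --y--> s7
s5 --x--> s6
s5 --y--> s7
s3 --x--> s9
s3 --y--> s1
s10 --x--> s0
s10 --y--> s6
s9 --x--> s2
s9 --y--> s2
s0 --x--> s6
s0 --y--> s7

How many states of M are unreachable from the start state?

BFS from s8 reaches {s0, s1, s2, s4, s5, s6, s7, s8, s9, s10}; the 1 state(s) s3 are never visited.

1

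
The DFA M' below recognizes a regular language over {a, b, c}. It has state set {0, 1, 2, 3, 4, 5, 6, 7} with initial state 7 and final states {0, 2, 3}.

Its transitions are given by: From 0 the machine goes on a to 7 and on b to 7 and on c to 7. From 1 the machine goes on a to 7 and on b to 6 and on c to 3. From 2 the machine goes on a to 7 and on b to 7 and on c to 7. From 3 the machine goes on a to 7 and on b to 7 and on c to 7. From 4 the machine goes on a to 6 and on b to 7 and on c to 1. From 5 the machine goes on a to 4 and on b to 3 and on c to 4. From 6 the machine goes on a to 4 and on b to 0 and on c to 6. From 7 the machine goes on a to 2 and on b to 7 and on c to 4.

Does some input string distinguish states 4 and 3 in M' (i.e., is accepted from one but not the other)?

Yes

First remove the unreachable states {5}; 7 states remain.
Start with accepting vs non-accepting: {0,2,3} | {1,4,6,7}.
Split {1,4,6,7} by δ(·,a) → {1,4,6} and {7}.
Refine {1,4,6} on symbol a: members go to different blocks, giving {4,6} and {1}.
Split {4,6} by δ(·,b) → {4} and {6}.
The partition is now stable with 5 blocks: {0,2,3} | {4} | {7} | {1} | {6}.
4 and 3 end up in different blocks, so they are distinguishable. For instance, the string 'ε' is accepted from only 3.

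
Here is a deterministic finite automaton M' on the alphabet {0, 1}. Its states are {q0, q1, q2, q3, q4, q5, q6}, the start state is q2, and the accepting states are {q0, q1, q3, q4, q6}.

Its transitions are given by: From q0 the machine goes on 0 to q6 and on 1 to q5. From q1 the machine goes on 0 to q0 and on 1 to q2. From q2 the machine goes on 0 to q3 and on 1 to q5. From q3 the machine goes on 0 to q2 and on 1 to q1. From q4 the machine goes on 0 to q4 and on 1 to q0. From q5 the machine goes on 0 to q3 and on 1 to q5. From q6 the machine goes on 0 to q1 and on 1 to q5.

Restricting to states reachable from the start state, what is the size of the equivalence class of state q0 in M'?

3

States {q4} cannot be reached from the start state, so discard them.
P0 = {q0,q1,q3,q6} | {q2,q5}.
On input 0, block {q0,q1,q3,q6} splits into {q0,q1,q6} and {q3}.
No further refinement is possible. Final partition (3 blocks): {q0,q1,q6} | {q2,q5} | {q3}.
State q0 belongs to the block {q0,q1,q6}, which has 3 states.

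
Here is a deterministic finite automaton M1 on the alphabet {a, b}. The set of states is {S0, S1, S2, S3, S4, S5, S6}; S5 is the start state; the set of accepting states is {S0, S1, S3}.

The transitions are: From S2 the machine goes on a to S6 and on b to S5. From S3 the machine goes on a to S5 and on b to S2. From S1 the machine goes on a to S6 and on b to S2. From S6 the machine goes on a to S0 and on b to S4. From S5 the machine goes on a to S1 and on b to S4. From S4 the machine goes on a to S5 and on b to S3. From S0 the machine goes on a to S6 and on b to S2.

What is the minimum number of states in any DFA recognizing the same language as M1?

All states are reachable from the start state.
Initial partition by acceptance: {S0,S1,S3} | {S2,S4,S5,S6}.
Refine {S2,S4,S5,S6} on symbol a: members go to different blocks, giving {S2,S4} and {S5,S6}.
Refine {S2,S4} on symbol b: members go to different blocks, giving {S2} and {S4}.
The partition is now stable with 4 blocks: {S0,S1,S3} | {S2} | {S5,S6} | {S4}.

4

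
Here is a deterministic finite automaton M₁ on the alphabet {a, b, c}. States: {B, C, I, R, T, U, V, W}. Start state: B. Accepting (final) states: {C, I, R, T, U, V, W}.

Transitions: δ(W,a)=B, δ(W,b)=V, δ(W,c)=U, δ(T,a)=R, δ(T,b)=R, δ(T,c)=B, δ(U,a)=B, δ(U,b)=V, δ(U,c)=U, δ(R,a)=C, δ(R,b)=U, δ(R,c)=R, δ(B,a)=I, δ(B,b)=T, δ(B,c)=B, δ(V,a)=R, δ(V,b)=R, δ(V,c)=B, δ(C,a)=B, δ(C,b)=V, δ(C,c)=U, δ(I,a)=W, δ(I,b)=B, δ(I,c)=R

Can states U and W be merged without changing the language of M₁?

Start with accepting vs non-accepting: {C,I,R,T,U,V,W} | {B}.
Refine {C,I,R,T,U,V,W} on symbol a: members go to different blocks, giving {I,R,T,V} and {C,U,W}.
On input a, block {I,R,T,V} splits into {T,V} and {I,R}.
Refine {I,R} on symbol b: members go to different blocks, giving {I} and {R}.
The partition is now stable with 5 blocks: {T,V} | {B} | {C,U,W} | {I} | {R}.
U and W lie in the same block of the stable partition, so they are equivalent — no string distinguishes them.

Yes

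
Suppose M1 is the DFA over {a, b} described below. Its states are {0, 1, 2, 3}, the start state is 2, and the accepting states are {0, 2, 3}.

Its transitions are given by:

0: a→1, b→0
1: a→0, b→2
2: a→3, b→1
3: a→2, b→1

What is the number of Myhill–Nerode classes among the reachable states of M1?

3

Start with accepting vs non-accepting: {0,2,3} | {1}.
Split {0,2,3} by δ(·,a) → {2,3} and {0}.
The partition is now stable with 3 blocks: {2,3} | {1} | {0}.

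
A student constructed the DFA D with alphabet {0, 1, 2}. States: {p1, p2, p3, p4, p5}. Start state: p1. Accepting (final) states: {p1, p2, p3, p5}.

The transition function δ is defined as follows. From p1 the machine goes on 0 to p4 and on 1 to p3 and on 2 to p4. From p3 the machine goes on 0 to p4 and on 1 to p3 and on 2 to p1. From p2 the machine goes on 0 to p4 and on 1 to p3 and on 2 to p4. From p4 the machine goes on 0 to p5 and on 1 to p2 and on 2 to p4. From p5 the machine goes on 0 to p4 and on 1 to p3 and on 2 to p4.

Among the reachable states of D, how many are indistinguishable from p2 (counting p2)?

Every state is reachable, so we keep all 5.
Initial partition by acceptance: {p1,p2,p3,p5} | {p4}.
Refine {p1,p2,p3,p5} on symbol 2: members go to different blocks, giving {p1,p2,p5} and {p3}.
The partition is now stable with 3 blocks: {p1,p2,p5} | {p4} | {p3}.
The equivalence class containing p2 is {p1,p2,p5}, of size 3.

3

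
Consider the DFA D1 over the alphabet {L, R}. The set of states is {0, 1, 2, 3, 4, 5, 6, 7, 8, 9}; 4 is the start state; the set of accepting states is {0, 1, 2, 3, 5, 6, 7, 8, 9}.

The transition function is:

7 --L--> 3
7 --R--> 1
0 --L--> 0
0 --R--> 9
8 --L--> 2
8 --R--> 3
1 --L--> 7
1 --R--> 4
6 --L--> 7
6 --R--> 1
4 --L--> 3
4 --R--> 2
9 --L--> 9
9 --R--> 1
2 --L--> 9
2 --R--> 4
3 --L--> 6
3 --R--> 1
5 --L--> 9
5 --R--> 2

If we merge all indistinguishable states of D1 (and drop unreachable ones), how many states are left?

Reachable states from the start: {1,2,3,4,6,7,9}. Unreachable: {0,5,8} — drop them.
P0 = {1,2,3,6,7,9} | {4}.
Split {1,2,3,6,7,9} by δ(·,R) → {3,6,7,9} and {1,2}.
The partition is now stable with 3 blocks: {3,6,7,9} | {4} | {1,2}.

3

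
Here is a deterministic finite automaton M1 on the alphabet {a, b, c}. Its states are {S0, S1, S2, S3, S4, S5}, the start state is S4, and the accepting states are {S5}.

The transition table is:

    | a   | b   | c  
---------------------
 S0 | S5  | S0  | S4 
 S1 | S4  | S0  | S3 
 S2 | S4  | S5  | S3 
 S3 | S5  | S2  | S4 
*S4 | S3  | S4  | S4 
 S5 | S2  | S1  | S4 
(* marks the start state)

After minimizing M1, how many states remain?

6

Every state is reachable, so we keep all 6.
P0 = {S5} | {S0,S1,S2,S3,S4}.
Refine {S0,S1,S2,S3,S4} on symbol a: members go to different blocks, giving {S1,S2,S4} and {S0,S3}.
On input a, block {S1,S2,S4} splits into {S1,S2} and {S4}.
Refine {S1,S2} on symbol b: members go to different blocks, giving {S1} and {S2}.
On input b, block {S0,S3} splits into {S0} and {S3}.
No further refinement is possible. Final partition (6 blocks): {S5} | {S1} | {S0} | {S4} | {S2} | {S3}.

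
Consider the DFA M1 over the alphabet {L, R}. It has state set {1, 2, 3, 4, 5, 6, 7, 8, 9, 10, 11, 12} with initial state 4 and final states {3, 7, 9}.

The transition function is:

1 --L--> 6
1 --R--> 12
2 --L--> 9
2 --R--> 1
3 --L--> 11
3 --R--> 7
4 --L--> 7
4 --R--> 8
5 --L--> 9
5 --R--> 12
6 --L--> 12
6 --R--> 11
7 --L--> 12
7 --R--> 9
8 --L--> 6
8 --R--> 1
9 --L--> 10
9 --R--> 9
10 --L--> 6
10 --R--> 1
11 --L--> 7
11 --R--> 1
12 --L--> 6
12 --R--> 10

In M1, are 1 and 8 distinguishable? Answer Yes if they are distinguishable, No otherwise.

First remove the unreachable states {2,3,5}; 9 states remain.
Start with accepting vs non-accepting: {7,9} | {1,4,6,8,10,11,12}.
Split {1,4,6,8,10,11,12} by δ(·,L) → {1,6,8,10,12} and {4,11}.
On input R, block {1,6,8,10,12} splits into {1,8,10,12} and {6}.
No further refinement is possible. Final partition (4 blocks): {7,9} | {1,8,10,12} | {4,11} | {6}.
1 and 8 lie in the same block of the stable partition, so they are equivalent — no string distinguishes them.

No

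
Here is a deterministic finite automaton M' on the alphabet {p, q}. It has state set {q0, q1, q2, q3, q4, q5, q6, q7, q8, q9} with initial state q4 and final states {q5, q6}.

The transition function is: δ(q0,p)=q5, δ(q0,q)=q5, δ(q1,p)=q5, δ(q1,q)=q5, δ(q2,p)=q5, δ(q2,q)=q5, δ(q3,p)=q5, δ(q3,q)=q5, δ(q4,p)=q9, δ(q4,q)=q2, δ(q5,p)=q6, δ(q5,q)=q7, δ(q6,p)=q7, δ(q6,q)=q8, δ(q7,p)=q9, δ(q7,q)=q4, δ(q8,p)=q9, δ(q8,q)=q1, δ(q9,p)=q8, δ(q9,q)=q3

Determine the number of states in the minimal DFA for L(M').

5

States {q0} cannot be reached from the start state, so discard them.
Initial partition by acceptance: {q5,q6} | {q1,q2,q3,q4,q7,q8,q9}.
Split {q5,q6} by δ(·,p) → {q5} and {q6}.
Refine {q1,q2,q3,q4,q7,q8,q9} on symbol p: members go to different blocks, giving {q4,q7,q8,q9} and {q1,q2,q3}.
Split {q4,q7,q8,q9} by δ(·,q) → {q4,q8,q9} and {q7}.
No further refinement is possible. Final partition (5 blocks): {q5} | {q4,q8,q9} | {q6} | {q1,q2,q3} | {q7}.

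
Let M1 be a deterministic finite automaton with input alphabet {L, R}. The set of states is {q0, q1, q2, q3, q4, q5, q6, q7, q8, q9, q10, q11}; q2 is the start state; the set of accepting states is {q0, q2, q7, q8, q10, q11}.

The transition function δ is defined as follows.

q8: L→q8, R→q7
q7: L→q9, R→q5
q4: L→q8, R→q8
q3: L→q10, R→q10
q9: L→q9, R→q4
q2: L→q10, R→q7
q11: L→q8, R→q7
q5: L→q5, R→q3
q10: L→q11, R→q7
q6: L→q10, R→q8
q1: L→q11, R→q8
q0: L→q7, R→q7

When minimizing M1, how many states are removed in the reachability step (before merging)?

BFS from q2 reaches {q2, q3, q4, q5, q7, q8, q9, q10, q11}; the 3 state(s) q0, q1, q6 are never visited.

3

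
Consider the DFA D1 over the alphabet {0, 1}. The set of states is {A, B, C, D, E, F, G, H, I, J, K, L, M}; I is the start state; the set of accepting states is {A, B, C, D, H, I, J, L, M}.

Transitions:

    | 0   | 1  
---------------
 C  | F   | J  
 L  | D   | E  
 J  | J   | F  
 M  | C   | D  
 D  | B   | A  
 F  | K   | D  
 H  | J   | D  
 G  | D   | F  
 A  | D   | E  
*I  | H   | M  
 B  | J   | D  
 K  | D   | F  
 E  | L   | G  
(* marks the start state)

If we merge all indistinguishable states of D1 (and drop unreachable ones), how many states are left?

10

Start with accepting vs non-accepting: {A,B,C,D,H,I,J,L,M} | {E,F,G,K}.
Refine {A,B,C,D,H,I,J,L,M} on symbol 0: members go to different blocks, giving {A,B,D,H,I,J,L,M} and {C}.
Refine {A,B,D,H,I,J,L,M} on symbol 0: members go to different blocks, giving {A,B,D,H,I,J,L} and {M}.
Refine {A,B,D,H,I,J,L} on symbol 1: members go to different blocks, giving {A,J,L} and {B,D,H} and {I}.
On input 0, block {A,J,L} splits into {A,L} and {J}.
Refine {E,F,G,K} on symbol 0: members go to different blocks, giving {G,K} and {E} and {F}.
Refine {B,D,H} on symbol 0: members go to different blocks, giving {B,H} and {D}.
Stable partition: {A,L} | {G,K} | {C} | {M} | {B,H} | {I} | {J} | {E} | {F} | {D} — 10 equivalence classes.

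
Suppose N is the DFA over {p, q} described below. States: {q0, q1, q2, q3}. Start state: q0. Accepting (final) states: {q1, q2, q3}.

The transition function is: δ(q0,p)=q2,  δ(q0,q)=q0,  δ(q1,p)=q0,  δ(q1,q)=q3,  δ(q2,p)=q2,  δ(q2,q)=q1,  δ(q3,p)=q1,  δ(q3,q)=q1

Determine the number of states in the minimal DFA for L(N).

4

P0 = {q1,q2,q3} | {q0}.
Split {q1,q2,q3} by δ(·,p) → {q2,q3} and {q1}.
On input p, block {q2,q3} splits into {q2} and {q3}.
The partition is now stable with 4 blocks: {q2} | {q0} | {q1} | {q3}.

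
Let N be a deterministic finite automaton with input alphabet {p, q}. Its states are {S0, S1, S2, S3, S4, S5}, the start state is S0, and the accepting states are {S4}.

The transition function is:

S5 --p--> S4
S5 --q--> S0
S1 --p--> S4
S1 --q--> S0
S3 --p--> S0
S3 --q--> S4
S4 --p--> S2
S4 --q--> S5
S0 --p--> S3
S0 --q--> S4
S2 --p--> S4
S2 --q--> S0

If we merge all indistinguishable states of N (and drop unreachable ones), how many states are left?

States {S1} cannot be reached from the start state, so discard them.
Initial partition by acceptance: {S4} | {S0,S2,S3,S5}.
Split {S0,S2,S3,S5} by δ(·,p) → {S0,S3} and {S2,S5}.
No further refinement is possible. Final partition (3 blocks): {S4} | {S0,S3} | {S2,S5}.

3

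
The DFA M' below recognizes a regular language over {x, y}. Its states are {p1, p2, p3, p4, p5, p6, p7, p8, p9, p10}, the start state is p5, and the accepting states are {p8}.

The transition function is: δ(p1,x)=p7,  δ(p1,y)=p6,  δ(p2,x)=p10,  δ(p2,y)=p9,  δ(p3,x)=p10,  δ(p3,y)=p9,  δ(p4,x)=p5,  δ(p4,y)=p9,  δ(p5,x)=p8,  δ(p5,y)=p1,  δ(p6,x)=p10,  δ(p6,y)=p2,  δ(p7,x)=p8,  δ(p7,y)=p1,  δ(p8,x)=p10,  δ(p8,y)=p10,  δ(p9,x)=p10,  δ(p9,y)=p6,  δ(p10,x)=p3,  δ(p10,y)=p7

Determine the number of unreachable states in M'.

1

No path from p5 leads to p4; the other 9 states are all reachable.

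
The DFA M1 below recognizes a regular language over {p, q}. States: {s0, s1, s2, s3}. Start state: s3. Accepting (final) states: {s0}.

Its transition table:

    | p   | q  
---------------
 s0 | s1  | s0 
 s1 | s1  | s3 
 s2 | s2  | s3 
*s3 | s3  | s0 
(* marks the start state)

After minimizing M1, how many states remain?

3

First remove the unreachable states {s2}; 3 states remain.
P0 = {s0} | {s1,s3}.
Split {s1,s3} by δ(·,q) → {s1} and {s3}.
Stable partition: {s0} | {s1} | {s3} — 3 equivalence classes.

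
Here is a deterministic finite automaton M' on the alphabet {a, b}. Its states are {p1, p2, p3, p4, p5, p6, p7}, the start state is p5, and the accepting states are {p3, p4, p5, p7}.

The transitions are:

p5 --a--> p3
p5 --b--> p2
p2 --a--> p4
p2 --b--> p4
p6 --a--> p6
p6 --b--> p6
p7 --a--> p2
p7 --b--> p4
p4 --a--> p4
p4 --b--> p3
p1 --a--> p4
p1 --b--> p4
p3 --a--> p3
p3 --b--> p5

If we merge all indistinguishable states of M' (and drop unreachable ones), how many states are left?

States {p1,p6,p7} cannot be reached from the start state, so discard them.
Start with accepting vs non-accepting: {p3,p4,p5} | {p2}.
On input b, block {p3,p4,p5} splits into {p3,p4} and {p5}.
On input b, block {p3,p4} splits into {p3} and {p4}.
Stable partition: {p3} | {p2} | {p5} | {p4} — 4 equivalence classes.

4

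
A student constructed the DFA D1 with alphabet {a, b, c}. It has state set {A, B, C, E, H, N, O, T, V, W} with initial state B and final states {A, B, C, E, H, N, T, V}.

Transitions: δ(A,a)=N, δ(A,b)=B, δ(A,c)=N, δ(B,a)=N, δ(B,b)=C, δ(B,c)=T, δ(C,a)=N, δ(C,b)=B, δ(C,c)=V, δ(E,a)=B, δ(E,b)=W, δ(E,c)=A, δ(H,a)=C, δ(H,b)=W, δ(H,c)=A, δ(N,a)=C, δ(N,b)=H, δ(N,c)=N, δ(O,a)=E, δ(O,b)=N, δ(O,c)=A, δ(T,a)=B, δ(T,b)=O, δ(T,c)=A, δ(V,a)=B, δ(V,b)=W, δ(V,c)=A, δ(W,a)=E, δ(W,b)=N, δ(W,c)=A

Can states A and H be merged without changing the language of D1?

No

P0 = {A,B,C,E,H,N,T,V} | {O,W}.
Refine {A,B,C,E,H,N,T,V} on symbol b: members go to different blocks, giving {A,B,C,N} and {E,H,T,V}.
Split {A,B,C,N} by δ(·,b) → {A,B,C} and {N}.
On input c, block {A,B,C} splits into {B,C} and {A}.
Stable partition: {B,C} | {O,W} | {E,H,T,V} | {N} | {A} — 5 equivalence classes.
A and H end up in different blocks, so they are distinguishable. For instance, the string 'b' is accepted from only A.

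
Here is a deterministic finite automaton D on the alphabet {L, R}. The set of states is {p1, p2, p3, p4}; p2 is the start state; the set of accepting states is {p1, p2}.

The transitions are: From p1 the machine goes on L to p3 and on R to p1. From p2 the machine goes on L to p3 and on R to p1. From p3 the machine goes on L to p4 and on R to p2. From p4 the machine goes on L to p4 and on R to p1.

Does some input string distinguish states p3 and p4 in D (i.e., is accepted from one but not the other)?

No

All states are reachable from the start state.
P0 = {p1,p2} | {p3,p4}.
The partition is now stable with 2 blocks: {p1,p2} | {p3,p4}.
p3 and p4 lie in the same block of the stable partition, so they are equivalent — no string distinguishes them.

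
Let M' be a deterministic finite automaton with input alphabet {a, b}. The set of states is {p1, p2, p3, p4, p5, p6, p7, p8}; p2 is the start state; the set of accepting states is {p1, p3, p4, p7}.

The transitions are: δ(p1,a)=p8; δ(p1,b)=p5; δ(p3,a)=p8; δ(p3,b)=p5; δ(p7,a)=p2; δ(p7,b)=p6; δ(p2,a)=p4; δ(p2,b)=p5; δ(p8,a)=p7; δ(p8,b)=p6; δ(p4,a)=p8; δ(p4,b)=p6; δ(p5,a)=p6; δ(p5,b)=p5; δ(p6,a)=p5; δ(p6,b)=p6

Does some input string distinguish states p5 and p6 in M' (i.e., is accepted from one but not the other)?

First remove the unreachable states {p1,p3}; 6 states remain.
P0 = {p4,p7} | {p2,p5,p6,p8}.
On input a, block {p2,p5,p6,p8} splits into {p2,p8} and {p5,p6}.
No further refinement is possible. Final partition (3 blocks): {p4,p7} | {p2,p8} | {p5,p6}.
p5 and p6 lie in the same block of the stable partition, so they are equivalent — no string distinguishes them.

No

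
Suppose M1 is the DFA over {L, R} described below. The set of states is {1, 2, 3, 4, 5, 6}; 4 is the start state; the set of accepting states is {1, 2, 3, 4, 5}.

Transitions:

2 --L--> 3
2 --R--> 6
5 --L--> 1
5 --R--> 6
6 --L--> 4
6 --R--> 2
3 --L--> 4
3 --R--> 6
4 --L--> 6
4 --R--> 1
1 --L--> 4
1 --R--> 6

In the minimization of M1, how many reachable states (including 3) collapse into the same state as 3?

Reachable states from the start: {1,2,3,4,6}. Unreachable: {5} — drop them.
Initial partition by acceptance: {1,2,3,4} | {6}.
Split {1,2,3,4} by δ(·,L) → {1,2,3} and {4}.
On input L, block {1,2,3} splits into {1,3} and {2}.
Stable partition: {1,3} | {6} | {4} | {2} — 4 equivalence classes.
The equivalence class containing 3 is {1,3}, of size 2.

2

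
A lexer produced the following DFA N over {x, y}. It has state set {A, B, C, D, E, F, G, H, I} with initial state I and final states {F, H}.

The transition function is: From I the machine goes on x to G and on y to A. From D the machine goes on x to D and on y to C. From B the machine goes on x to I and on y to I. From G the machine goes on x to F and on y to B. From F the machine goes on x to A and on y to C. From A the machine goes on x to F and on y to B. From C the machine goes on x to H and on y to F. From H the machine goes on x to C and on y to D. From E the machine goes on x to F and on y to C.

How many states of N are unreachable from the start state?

1

No path from I leads to E; the other 8 states are all reachable.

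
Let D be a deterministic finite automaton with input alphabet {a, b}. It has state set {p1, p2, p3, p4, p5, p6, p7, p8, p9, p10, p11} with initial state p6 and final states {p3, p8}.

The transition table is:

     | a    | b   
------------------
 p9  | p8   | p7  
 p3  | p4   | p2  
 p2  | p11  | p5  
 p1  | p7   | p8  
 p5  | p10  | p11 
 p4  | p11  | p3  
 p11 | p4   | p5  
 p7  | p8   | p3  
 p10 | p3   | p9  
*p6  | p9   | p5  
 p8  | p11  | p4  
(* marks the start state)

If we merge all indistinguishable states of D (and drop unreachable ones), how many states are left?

States {p1} cannot be reached from the start state, so discard them.
P0 = {p3,p8} | {p2,p4,p5,p6,p7,p9,p10,p11}.
Refine {p2,p4,p5,p6,p7,p9,p10,p11} on symbol a: members go to different blocks, giving {p2,p4,p5,p6,p11} and {p7,p9,p10}.
Split {p2,p4,p5,p6,p11} by δ(·,a) → {p2,p4,p11} and {p5,p6}.
Refine {p2,p4,p11} on symbol b: members go to different blocks, giving {p2,p11} and {p4}.
Split {p3,p8} by δ(·,a) → {p3} and {p8}.
On input a, block {p2,p11} splits into {p2} and {p11}.
Refine {p7,p9,p10} on symbol a: members go to different blocks, giving {p7,p9} and {p10}.
Split {p7,p9} by δ(·,b) → {p7} and {p9}.
Refine {p5,p6} on symbol a: members go to different blocks, giving {p5} and {p6}.
No further refinement is possible. Final partition (10 blocks): {p3} | {p2} | {p7} | {p5} | {p4} | {p8} | {p11} | {p10} | {p9} | {p6}.

10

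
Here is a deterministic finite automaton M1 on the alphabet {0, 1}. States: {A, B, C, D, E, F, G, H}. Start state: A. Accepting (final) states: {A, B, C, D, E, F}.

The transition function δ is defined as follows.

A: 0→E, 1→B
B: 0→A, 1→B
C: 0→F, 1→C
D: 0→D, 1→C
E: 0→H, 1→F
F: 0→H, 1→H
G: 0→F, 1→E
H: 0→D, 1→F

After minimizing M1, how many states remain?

First remove the unreachable states {G}; 7 states remain.
P0 = {A,B,C,D,E,F} | {H}.
Refine {A,B,C,D,E,F} on symbol 0: members go to different blocks, giving {A,B,C,D} and {E,F}.
Split {A,B,C,D} by δ(·,0) → {A,C} and {B,D}.
Refine {A,C} on symbol 1: members go to different blocks, giving {A} and {C}.
Split {E,F} by δ(·,1) → {E} and {F}.
Split {B,D} by δ(·,0) → {B} and {D}.
The partition is now stable with 7 blocks: {A} | {H} | {E} | {B} | {C} | {F} | {D}.

7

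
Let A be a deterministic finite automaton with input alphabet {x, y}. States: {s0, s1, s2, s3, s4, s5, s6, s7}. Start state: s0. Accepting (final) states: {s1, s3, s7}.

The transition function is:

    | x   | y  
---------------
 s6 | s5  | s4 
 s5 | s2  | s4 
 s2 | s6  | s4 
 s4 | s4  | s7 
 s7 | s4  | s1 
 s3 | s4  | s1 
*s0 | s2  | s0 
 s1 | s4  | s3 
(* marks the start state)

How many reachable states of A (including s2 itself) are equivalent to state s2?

3

All states are reachable from the start state.
P0 = {s1,s3,s7} | {s0,s2,s4,s5,s6}.
Split {s0,s2,s4,s5,s6} by δ(·,y) → {s0,s2,s5,s6} and {s4}.
Split {s0,s2,s5,s6} by δ(·,y) → {s2,s5,s6} and {s0}.
The partition is now stable with 4 blocks: {s1,s3,s7} | {s2,s5,s6} | {s4} | {s0}.
The equivalence class containing s2 is {s2,s5,s6}, of size 3.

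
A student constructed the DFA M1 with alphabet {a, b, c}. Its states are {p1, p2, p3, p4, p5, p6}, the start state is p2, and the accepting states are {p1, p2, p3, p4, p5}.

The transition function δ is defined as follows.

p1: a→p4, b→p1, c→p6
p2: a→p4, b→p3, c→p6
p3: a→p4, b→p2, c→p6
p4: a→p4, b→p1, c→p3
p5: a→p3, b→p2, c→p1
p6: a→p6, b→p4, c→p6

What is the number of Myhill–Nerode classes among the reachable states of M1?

3

Reachable states from the start: {p1,p2,p3,p4,p6}. Unreachable: {p5} — drop them.
Initial partition by acceptance: {p1,p2,p3,p4} | {p6}.
On input c, block {p1,p2,p3,p4} splits into {p1,p2,p3} and {p4}.
No further refinement is possible. Final partition (3 blocks): {p1,p2,p3} | {p6} | {p4}.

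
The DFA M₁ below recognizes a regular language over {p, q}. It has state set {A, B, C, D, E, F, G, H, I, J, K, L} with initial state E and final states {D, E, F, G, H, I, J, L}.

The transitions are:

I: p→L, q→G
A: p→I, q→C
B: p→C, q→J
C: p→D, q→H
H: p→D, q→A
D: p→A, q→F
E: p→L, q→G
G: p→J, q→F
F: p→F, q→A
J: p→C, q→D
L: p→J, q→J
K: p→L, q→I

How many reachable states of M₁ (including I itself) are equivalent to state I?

2

First remove the unreachable states {B,K}; 10 states remain.
P0 = {D,E,F,G,H,I,J,L} | {A,C}.
Split {D,E,F,G,H,I,J,L} by δ(·,p) → {E,F,G,H,I,L} and {D,J}.
Split {E,F,G,H,I,L} by δ(·,p) → {E,F,I} and {G,H,L}.
Refine {E,F,I} on symbol p: members go to different blocks, giving {E,I} and {F}.
Refine {A,C} on symbol p: members go to different blocks, giving {A} and {C}.
Refine {D,J} on symbol p: members go to different blocks, giving {D} and {J}.
Refine {G,H,L} on symbol p: members go to different blocks, giving {G,L} and {H}.
On input q, block {G,L} splits into {G} and {L}.
The partition is now stable with 9 blocks: {E,I} | {A} | {D} | {G} | {F} | {C} | {J} | {H} | {L}.
The equivalence class containing I is {E,I}, of size 2.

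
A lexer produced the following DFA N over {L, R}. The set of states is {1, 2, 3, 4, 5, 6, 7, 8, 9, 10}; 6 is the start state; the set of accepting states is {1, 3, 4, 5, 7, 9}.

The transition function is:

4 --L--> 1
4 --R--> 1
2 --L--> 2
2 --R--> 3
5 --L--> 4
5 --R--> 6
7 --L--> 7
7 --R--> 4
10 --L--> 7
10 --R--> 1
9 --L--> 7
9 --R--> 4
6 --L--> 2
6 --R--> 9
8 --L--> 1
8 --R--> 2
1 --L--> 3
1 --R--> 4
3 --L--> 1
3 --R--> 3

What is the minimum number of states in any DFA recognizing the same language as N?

2

First remove the unreachable states {5,8,10}; 7 states remain.
Start with accepting vs non-accepting: {1,3,4,7,9} | {2,6}.
The partition is now stable with 2 blocks: {1,3,4,7,9} | {2,6}.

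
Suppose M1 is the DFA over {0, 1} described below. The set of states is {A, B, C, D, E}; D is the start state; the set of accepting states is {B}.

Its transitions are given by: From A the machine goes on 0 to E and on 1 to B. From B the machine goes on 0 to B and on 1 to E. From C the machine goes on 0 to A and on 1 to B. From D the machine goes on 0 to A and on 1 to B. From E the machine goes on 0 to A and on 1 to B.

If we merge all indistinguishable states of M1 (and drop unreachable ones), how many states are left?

States {C} cannot be reached from the start state, so discard them.
P0 = {B} | {A,D,E}.
Stable partition: {B} | {A,D,E} — 2 equivalence classes.

2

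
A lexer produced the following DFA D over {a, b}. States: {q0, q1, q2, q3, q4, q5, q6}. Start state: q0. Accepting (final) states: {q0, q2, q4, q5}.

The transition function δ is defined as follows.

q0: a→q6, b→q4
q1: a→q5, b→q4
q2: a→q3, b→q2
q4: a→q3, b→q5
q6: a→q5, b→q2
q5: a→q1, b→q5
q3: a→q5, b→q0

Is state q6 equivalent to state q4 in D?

No

P0 = {q0,q2,q4,q5} | {q1,q3,q6}.
Stable partition: {q0,q2,q4,q5} | {q1,q3,q6} — 2 equivalence classes.
q6 and q4 end up in different blocks, so they are distinguishable. For instance, the string 'ε' is accepted from only q4.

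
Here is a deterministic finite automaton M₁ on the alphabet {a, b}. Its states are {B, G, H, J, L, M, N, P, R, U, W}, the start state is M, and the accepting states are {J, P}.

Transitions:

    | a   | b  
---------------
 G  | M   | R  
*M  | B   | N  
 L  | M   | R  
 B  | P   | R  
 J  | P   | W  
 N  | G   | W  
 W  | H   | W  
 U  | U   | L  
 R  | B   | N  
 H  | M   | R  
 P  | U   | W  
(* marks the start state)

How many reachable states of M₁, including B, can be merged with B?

1

Reachable states from the start: {B,G,H,L,M,N,P,R,U,W}. Unreachable: {J} — drop them.
Initial partition by acceptance: {P} | {B,G,H,L,M,N,R,U,W}.
Split {B,G,H,L,M,N,R,U,W} by δ(·,a) → {G,H,L,M,N,R,U,W} and {B}.
Refine {G,H,L,M,N,R,U,W} on symbol a: members go to different blocks, giving {G,H,L,N,U,W} and {M,R}.
Split {G,H,L,N,U,W} by δ(·,a) → {N,U,W} and {G,H,L}.
Refine {N,U,W} on symbol a: members go to different blocks, giving {N,W} and {U}.
Stable partition: {P} | {N,W} | {B} | {M,R} | {G,H,L} | {U} — 6 equivalence classes.
State B belongs to the block {B}, which has 1 states.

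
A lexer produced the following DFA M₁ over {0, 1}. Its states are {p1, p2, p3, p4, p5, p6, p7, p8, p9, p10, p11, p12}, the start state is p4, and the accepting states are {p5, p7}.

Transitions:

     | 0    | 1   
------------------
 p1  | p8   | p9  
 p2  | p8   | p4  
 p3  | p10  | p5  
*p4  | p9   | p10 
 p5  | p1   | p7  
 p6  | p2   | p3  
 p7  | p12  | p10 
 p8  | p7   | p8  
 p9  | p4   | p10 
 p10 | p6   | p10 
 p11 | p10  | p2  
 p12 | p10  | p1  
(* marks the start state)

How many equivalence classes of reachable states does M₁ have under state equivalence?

States {p11} cannot be reached from the start state, so discard them.
Initial partition by acceptance: {p5,p7} | {p1,p2,p3,p4,p6,p8,p9,p10,p12}.
Refine {p5,p7} on symbol 1: members go to different blocks, giving {p5} and {p7}.
On input 0, block {p1,p2,p3,p4,p6,p8,p9,p10,p12} splits into {p1,p2,p3,p4,p6,p9,p10,p12} and {p8}.
Split {p1,p2,p3,p4,p6,p9,p10,p12} by δ(·,0) → {p3,p4,p6,p9,p10,p12} and {p1,p2}.
On input 0, block {p3,p4,p6,p9,p10,p12} splits into {p3,p4,p9,p10,p12} and {p6}.
On input 0, block {p3,p4,p9,p10,p12} splits into {p3,p4,p9,p12} and {p10}.
Refine {p3,p4,p9,p12} on symbol 0: members go to different blocks, giving {p3,p12} and {p4,p9}.
Refine {p3,p12} on symbol 1: members go to different blocks, giving {p3} and {p12}.
Stable partition: {p5} | {p3} | {p7} | {p8} | {p1,p2} | {p6} | {p10} | {p4,p9} | {p12} — 9 equivalence classes.

9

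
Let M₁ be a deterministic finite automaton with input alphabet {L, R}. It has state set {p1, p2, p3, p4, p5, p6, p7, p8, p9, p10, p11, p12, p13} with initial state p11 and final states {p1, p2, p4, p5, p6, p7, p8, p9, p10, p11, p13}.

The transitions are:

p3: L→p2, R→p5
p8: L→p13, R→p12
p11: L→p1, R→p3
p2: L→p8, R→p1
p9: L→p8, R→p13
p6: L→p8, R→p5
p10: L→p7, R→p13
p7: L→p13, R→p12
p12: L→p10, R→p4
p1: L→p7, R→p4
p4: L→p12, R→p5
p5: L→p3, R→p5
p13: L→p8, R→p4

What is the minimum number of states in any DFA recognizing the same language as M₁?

5

States {p6,p9} cannot be reached from the start state, so discard them.
Initial partition by acceptance: {p1,p2,p4,p5,p7,p8,p10,p11,p13} | {p3,p12}.
Split {p1,p2,p4,p5,p7,p8,p10,p11,p13} by δ(·,L) → {p1,p2,p7,p8,p10,p11,p13} and {p4,p5}.
Refine {p1,p2,p7,p8,p10,p11,p13} on symbol R: members go to different blocks, giving {p7,p8,p11} and {p1,p13} and {p2,p10}.
The partition is now stable with 5 blocks: {p7,p8,p11} | {p3,p12} | {p4,p5} | {p1,p13} | {p2,p10}.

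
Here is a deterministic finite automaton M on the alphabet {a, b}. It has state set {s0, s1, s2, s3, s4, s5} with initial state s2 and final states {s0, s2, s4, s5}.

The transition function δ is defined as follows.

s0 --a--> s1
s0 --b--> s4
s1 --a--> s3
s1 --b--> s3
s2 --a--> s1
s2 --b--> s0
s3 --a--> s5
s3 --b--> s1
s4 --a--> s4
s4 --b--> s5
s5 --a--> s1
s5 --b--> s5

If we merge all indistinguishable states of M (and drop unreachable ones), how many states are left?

Every state is reachable, so we keep all 6.
P0 = {s0,s2,s4,s5} | {s1,s3}.
Refine {s0,s2,s4,s5} on symbol a: members go to different blocks, giving {s0,s2,s5} and {s4}.
Refine {s0,s2,s5} on symbol b: members go to different blocks, giving {s2,s5} and {s0}.
Split {s2,s5} by δ(·,b) → {s2} and {s5}.
Refine {s1,s3} on symbol a: members go to different blocks, giving {s1} and {s3}.
The partition is now stable with 6 blocks: {s2} | {s1} | {s4} | {s0} | {s5} | {s3}.

6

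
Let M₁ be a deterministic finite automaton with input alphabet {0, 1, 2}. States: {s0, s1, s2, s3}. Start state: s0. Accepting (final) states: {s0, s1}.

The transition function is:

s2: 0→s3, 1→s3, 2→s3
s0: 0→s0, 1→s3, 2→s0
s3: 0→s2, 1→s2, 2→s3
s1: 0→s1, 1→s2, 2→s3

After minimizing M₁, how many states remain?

States {s1} cannot be reached from the start state, so discard them.
Initial partition by acceptance: {s0} | {s2,s3}.
The partition is now stable with 2 blocks: {s0} | {s2,s3}.

2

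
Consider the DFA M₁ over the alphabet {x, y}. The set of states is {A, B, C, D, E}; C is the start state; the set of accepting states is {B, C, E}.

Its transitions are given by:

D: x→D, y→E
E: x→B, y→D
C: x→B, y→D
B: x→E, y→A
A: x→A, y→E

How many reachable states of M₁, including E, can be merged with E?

Every state is reachable, so we keep all 5.
Initial partition by acceptance: {B,C,E} | {A,D}.
The partition is now stable with 2 blocks: {B,C,E} | {A,D}.
The equivalence class containing E is {B,C,E}, of size 3.

3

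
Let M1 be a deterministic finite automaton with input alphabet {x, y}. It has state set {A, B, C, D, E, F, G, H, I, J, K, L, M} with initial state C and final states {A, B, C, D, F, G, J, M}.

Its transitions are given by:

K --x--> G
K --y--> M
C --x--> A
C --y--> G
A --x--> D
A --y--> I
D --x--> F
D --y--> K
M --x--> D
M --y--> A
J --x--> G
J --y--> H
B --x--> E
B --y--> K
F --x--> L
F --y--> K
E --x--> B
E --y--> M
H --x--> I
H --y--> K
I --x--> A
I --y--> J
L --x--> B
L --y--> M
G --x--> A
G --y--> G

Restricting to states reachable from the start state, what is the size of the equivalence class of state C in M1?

2

Initial partition by acceptance: {A,B,C,D,F,G,J,M} | {E,H,I,K,L}.
On input x, block {A,B,C,D,F,G,J,M} splits into {A,C,D,G,J,M} and {B,F}.
On input x, block {A,C,D,G,J,M} splits into {A,C,G,J,M} and {D}.
Refine {A,C,G,J,M} on symbol x: members go to different blocks, giving {C,G,J} and {A,M}.
On input x, block {C,G,J} splits into {C,G} and {J}.
Split {E,H,I,K,L} by δ(·,x) → {E,L} and {H} and {I} and {K}.
Refine {A,M} on symbol y: members go to different blocks, giving {A} and {M}.
Stable partition: {C,G} | {E,L} | {B,F} | {D} | {A} | {J} | {H} | {I} | {K} | {M} — 10 equivalence classes.
The equivalence class containing C is {C,G}, of size 2.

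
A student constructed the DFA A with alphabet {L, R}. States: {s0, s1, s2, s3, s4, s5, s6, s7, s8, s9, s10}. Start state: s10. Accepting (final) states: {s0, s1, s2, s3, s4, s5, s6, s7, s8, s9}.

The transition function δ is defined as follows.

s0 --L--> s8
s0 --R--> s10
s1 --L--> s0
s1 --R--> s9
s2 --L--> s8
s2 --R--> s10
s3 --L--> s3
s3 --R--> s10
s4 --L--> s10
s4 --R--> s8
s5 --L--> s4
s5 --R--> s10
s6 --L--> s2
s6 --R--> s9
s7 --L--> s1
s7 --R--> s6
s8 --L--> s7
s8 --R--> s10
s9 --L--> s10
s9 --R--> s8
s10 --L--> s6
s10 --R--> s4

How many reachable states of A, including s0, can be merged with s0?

First remove the unreachable states {s3,s5}; 9 states remain.
Initial partition by acceptance: {s0,s1,s2,s4,s6,s7,s8,s9} | {s10}.
Split {s0,s1,s2,s4,s6,s7,s8,s9} by δ(·,L) → {s0,s1,s2,s6,s7,s8} and {s4,s9}.
Refine {s0,s1,s2,s6,s7,s8} on symbol R: members go to different blocks, giving {s0,s2,s8} and {s1,s6} and {s7}.
Split {s0,s2,s8} by δ(·,L) → {s0,s2} and {s8}.
The partition is now stable with 6 blocks: {s0,s2} | {s10} | {s4,s9} | {s1,s6} | {s7} | {s8}.
The equivalence class containing s0 is {s0,s2}, of size 2.

2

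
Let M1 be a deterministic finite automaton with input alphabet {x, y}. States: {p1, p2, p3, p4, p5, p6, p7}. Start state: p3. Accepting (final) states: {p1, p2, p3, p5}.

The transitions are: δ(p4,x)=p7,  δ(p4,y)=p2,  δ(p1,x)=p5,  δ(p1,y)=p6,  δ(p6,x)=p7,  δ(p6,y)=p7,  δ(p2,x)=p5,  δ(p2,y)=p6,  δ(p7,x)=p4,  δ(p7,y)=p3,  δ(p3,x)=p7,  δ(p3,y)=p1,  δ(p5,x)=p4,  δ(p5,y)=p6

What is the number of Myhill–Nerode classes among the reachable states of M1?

6

Initial partition by acceptance: {p1,p2,p3,p5} | {p4,p6,p7}.
On input x, block {p1,p2,p3,p5} splits into {p1,p2} and {p3,p5}.
On input y, block {p4,p6,p7} splits into {p4} and {p6} and {p7}.
Refine {p3,p5} on symbol x: members go to different blocks, giving {p3} and {p5}.
The partition is now stable with 6 blocks: {p1,p2} | {p4} | {p3} | {p6} | {p7} | {p5}.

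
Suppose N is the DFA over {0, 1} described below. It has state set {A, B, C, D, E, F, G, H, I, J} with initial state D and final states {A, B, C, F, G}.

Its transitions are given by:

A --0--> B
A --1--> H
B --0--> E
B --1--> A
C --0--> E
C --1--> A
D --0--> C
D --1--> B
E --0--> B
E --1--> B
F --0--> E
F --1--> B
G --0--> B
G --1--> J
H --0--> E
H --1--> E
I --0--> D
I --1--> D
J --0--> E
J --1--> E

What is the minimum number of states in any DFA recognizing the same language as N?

4

Reachable states from the start: {A,B,C,D,E,H}. Unreachable: {F,G,I,J} — drop them.
Start with accepting vs non-accepting: {A,B,C} | {D,E,H}.
Refine {A,B,C} on symbol 0: members go to different blocks, giving {B,C} and {A}.
Refine {D,E,H} on symbol 0: members go to different blocks, giving {D,E} and {H}.
Stable partition: {B,C} | {D,E} | {A} | {H} — 4 equivalence classes.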